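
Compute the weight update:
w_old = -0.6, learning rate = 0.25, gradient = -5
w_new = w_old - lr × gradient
w_new = 0.65

w_new = w - η·∂L/∂w = -0.6 - 0.25×(-5) = -0.6 - (-1.25) = 0.65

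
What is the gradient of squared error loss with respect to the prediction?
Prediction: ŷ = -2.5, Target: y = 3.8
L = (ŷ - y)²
∂L/∂ŷ = -12.6

∂L/∂ŷ = 2(ŷ - y) = 2(-2.5 - 3.8) = 2(-6.3) = -12.6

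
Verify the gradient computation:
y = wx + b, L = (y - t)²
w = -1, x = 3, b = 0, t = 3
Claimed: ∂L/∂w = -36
Correct

y = (-1)(3) + 0 = -3
∂L/∂y = 2(y - t) = 2(-3 - 3) = -12
∂y/∂w = x = 3
∂L/∂w = -12 × 3 = -36

Claimed value: -36
Correct: The correct gradient is -36.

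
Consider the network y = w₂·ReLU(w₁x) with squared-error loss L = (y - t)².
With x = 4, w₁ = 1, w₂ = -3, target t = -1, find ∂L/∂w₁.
∂L/∂w₁ = 264

Forward pass:
z = w₁x = 1×4 = 4
h = ReLU(4) = 4
y = w₂h = -3×4 = -12

Backward pass:
∂L/∂y = 2(y - t) = 2(-12 - -1) = -22
∂y/∂h = w₂ = -3
∂h/∂z = 1 (ReLU derivative)
∂z/∂w₁ = x = 4

∂L/∂w₁ = -22 × -3 × 1 × 4 = 264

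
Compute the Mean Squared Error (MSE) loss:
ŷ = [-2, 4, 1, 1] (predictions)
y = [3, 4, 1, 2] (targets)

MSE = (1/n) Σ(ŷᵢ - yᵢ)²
MSE = 6.5

MSE = (1/4)((-2-3)² + (4-4)² + (1-1)² + (1-2)²) = (1/4)(25 + 0 + 0 + 1) = 6.5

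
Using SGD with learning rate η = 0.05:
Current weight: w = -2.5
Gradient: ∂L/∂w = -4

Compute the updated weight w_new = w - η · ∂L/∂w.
w_new = -2.3

w_new = w - η·∂L/∂w = -2.5 - 0.05×(-4) = -2.5 - (-0.2) = -2.3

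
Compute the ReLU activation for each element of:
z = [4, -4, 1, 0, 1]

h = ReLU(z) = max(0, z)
h = [4, 0, 1, 0, 1]

ReLU applied element-wise: max(0,4)=4, max(0,-4)=0, max(0,1)=1, max(0,0)=0, max(0,1)=1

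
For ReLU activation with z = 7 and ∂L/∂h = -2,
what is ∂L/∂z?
∂L/∂z = -2

h = ReLU(7) = 7
Since z > 0: ∂h/∂z = 1
∂L/∂z = ∂L/∂h · ∂h/∂z = -2 × 1 = -2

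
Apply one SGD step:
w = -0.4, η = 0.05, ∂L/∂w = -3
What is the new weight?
w_new = -0.25

w_new = w - η·∂L/∂w = -0.4 - 0.05×(-3) = -0.4 - (-0.15) = -0.25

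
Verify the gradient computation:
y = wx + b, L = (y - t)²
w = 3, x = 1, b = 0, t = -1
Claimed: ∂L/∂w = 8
Correct

y = (3)(1) + 0 = 3
∂L/∂y = 2(y - t) = 2(3 - -1) = 8
∂y/∂w = x = 1
∂L/∂w = 8 × 1 = 8

Claimed value: 8
Correct: The correct gradient is 8.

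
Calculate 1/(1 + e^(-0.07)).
0.5175

sigmoid(0.07) = 1/(1 + e^(-0.07)) = 1/(1 + 0.9324) = 0.5175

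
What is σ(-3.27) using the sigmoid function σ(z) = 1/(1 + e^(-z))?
0.03661

sigmoid(-3.27) = 1/(1 + e^(3.27)) = 1/(1 + 26.31) = 0.03661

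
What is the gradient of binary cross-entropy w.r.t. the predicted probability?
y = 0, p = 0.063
∂L/∂p = 1.067

∂L/∂p = -y/p + (1-y)/(1-p) = 0 + 1/0.937 = 1.067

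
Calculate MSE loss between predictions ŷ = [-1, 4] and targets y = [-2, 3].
MSE = 1

MSE = (1/2)((-1--2)² + (4-3)²) = (1/2)(1 + 1) = 1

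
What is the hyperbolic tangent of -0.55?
-0.5005

tanh(-0.55) = (e^(-0.55) - e^(0.55))/(e^(-0.55) + e^(0.55)) = -0.5005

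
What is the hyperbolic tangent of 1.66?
0.9302

tanh(1.66) = (e^(1.66) - e^(-1.66))/(e^(1.66) + e^(-1.66)) = 0.9302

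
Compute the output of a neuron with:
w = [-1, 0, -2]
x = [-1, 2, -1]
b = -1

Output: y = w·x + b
y = 2

y = (-1)(-1) + (0)(2) + (-2)(-1) + -1 = 2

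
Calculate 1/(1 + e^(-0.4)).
0.5987

sigmoid(0.4) = 1/(1 + e^(-0.4)) = 1/(1 + 0.6703) = 0.5987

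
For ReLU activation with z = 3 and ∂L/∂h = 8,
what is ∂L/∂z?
∂L/∂z = 8

h = ReLU(3) = 3
Since z > 0: ∂h/∂z = 1
∂L/∂z = ∂L/∂h · ∂h/∂z = 8 × 1 = 8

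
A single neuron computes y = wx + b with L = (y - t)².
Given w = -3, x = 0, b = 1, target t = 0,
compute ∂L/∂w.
∂L/∂w = 0

y = wx + b = (-3)(0) + 1 = 1
∂L/∂y = 2(y - t) = 2(1 - 0) = 2
∂y/∂w = x = 0
∂L/∂w = ∂L/∂y · ∂y/∂w = 2 × 0 = 0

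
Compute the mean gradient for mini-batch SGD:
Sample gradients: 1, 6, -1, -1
Average gradient = 1.25

Average = (1/4)(1 + 6 + -1 + -1) = 5/4 = 1.25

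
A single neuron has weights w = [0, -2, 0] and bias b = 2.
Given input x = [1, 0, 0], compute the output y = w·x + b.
y = 2

y = (0)(1) + (-2)(0) + (0)(0) + 2 = 2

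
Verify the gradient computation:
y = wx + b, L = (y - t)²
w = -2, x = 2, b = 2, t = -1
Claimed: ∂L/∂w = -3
Incorrect

y = (-2)(2) + 2 = -2
∂L/∂y = 2(y - t) = 2(-2 - -1) = -2
∂y/∂w = x = 2
∂L/∂w = -2 × 2 = -4

Claimed value: -3
Incorrect: The correct gradient is -4.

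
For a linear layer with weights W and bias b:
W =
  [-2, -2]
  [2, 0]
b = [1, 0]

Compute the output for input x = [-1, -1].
y = [5, -2]

Wx = [-2×-1 + -2×-1, 2×-1 + 0×-1]
   = [4, -2]
y = Wx + b = [4 + 1, -2 + 0] = [5, -2]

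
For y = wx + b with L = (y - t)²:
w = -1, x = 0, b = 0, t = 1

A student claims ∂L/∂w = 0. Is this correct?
Correct

y = (-1)(0) + 0 = 0
∂L/∂y = 2(y - t) = 2(0 - 1) = -2
∂y/∂w = x = 0
∂L/∂w = -2 × 0 = 0

Claimed value: 0
Correct: The correct gradient is 0.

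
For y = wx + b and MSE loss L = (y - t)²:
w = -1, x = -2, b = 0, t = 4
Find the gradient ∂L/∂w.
∂L/∂w = 8

y = wx + b = (-1)(-2) + 0 = 2
∂L/∂y = 2(y - t) = 2(2 - 4) = -4
∂y/∂w = x = -2
∂L/∂w = ∂L/∂y · ∂y/∂w = -4 × -2 = 8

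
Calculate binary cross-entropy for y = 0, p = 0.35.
L = 0.4308

L = -0·log(0.35) - 1·log(0.65) = -log(0.65) = 0.4308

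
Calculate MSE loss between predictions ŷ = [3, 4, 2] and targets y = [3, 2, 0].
MSE = 2.667

MSE = (1/3)((3-3)² + (4-2)² + (2-0)²) = (1/3)(0 + 4 + 4) = 2.667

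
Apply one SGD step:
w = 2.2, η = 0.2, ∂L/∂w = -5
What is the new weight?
w_new = 3.2

w_new = w - η·∂L/∂w = 2.2 - 0.2×(-5) = 2.2 - (-1) = 3.2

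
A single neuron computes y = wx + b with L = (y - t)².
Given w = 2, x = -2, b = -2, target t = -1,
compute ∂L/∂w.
∂L/∂w = 20

y = wx + b = (2)(-2) + -2 = -6
∂L/∂y = 2(y - t) = 2(-6 - -1) = -10
∂y/∂w = x = -2
∂L/∂w = ∂L/∂y · ∂y/∂w = -10 × -2 = 20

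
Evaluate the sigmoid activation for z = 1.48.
0.8146

sigmoid(1.48) = 1/(1 + e^(-1.48)) = 1/(1 + 0.2276) = 0.8146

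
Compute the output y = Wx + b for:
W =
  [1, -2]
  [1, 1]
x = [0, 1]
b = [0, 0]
y = [-2, 1]

Wx = [1×0 + -2×1, 1×0 + 1×1]
   = [-2, 1]
y = Wx + b = [-2 + 0, 1 + 0] = [-2, 1]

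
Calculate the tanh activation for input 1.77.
0.9436

tanh(1.77) = (e^(1.77) - e^(-1.77))/(e^(1.77) + e^(-1.77)) = 0.9436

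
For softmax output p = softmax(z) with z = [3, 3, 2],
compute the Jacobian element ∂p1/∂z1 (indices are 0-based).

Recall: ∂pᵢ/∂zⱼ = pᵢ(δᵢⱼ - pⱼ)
∂p1/∂z1 = 0.244

p = softmax(z) = [0.4223, 0.4223, 0.1554]
p1 = 0.4223

∂p1/∂z1 = p1(1 - p1) = 0.4223 × (1 - 0.4223) = 0.244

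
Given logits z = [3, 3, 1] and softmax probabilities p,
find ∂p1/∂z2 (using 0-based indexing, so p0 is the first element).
∂p1/∂z2 = -0.02968

p = softmax(z) = [0.4683, 0.4683, 0.06338]
p1 = 0.4683, p2 = 0.06338

∂p1/∂z2 = -p1 × p2 = -0.4683 × 0.06338 = -0.02968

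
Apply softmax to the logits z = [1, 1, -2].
p = [0.4879, 0.4879, 0.0243]

exp(z) = [2.718, 2.718, 0.1353]
Sum = 5.572
p = [0.4879, 0.4879, 0.0243]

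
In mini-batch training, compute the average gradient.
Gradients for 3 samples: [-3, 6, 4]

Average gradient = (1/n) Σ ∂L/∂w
Average gradient = 2.333

Average = (1/3)(-3 + 6 + 4) = 7/3 = 2.333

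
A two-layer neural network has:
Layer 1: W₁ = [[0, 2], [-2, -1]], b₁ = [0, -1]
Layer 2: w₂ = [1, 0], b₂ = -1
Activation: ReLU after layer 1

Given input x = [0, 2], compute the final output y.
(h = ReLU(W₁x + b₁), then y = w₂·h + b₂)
y = 3

Layer 1 pre-activation: z₁ = [4, -3]
After ReLU: h = [4, 0]
Layer 2 output: y = 1×4 + 0×0 + -1 = 3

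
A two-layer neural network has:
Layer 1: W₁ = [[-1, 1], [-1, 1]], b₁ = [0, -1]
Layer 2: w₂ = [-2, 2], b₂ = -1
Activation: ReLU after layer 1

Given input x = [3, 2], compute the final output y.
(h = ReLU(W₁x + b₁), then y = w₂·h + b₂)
y = -1

Layer 1 pre-activation: z₁ = [-1, -2]
After ReLU: h = [0, 0]
Layer 2 output: y = -2×0 + 2×0 + -1 = -1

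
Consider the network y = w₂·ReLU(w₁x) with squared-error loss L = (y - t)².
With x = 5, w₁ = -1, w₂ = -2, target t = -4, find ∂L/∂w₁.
∂L/∂w₁ = 0

Forward pass:
z = w₁x = -1×5 = -5
h = ReLU(-5) = 0
y = w₂h = -2×0 = 0

Backward pass:
∂L/∂y = 2(y - t) = 2(0 - -4) = 8
∂y/∂h = w₂ = -2
∂h/∂z = 0 (ReLU derivative)
∂z/∂w₁ = x = 5

∂L/∂w₁ = 8 × -2 × 0 × 5 = 0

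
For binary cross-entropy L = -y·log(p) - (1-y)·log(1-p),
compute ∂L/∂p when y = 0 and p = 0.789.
∂L/∂p = 4.739

∂L/∂p = -y/p + (1-y)/(1-p) = 0 + 1/0.211 = 4.739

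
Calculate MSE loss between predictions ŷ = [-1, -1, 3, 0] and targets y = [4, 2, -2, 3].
MSE = 17

MSE = (1/4)((-1-4)² + (-1-2)² + (3--2)² + (0-3)²) = (1/4)(25 + 9 + 25 + 9) = 17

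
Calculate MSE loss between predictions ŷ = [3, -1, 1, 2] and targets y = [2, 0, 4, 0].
MSE = 3.75

MSE = (1/4)((3-2)² + (-1-0)² + (1-4)² + (2-0)²) = (1/4)(1 + 1 + 9 + 4) = 3.75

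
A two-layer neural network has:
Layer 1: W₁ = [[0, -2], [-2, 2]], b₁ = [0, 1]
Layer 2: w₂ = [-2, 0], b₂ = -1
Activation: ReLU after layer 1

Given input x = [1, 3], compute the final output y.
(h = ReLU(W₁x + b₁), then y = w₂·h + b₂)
y = -1

Layer 1 pre-activation: z₁ = [-6, 5]
After ReLU: h = [0, 5]
Layer 2 output: y = -2×0 + 0×5 + -1 = -1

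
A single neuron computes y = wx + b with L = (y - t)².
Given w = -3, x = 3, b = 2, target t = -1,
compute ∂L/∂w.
∂L/∂w = -36

y = wx + b = (-3)(3) + 2 = -7
∂L/∂y = 2(y - t) = 2(-7 - -1) = -12
∂y/∂w = x = 3
∂L/∂w = ∂L/∂y · ∂y/∂w = -12 × 3 = -36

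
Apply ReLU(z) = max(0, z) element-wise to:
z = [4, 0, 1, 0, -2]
h = [4, 0, 1, 0, 0]

ReLU applied element-wise: max(0,4)=4, max(0,0)=0, max(0,1)=1, max(0,0)=0, max(0,-2)=0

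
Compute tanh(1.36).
0.8764

tanh(1.36) = (e^(1.36) - e^(-1.36))/(e^(1.36) + e^(-1.36)) = 0.8764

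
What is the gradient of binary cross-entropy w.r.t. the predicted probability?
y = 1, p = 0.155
∂L/∂p = -6.452

∂L/∂p = -y/p + (1-y)/(1-p) = -1/0.155 + 0 = -6.452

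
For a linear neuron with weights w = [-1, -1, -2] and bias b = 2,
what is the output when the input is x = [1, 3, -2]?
y = 2

y = (-1)(1) + (-1)(3) + (-2)(-2) + 2 = 2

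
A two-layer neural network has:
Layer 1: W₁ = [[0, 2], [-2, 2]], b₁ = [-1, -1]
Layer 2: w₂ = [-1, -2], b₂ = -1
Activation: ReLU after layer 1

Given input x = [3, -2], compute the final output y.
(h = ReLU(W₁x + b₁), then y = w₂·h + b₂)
y = -1

Layer 1 pre-activation: z₁ = [-5, -11]
After ReLU: h = [0, 0]
Layer 2 output: y = -1×0 + -2×0 + -1 = -1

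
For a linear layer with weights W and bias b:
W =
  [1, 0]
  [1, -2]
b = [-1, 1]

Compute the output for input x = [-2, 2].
y = [-3, -5]

Wx = [1×-2 + 0×2, 1×-2 + -2×2]
   = [-2, -6]
y = Wx + b = [-2 + -1, -6 + 1] = [-3, -5]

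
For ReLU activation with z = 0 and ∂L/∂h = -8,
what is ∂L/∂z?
∂L/∂z = 0

h = ReLU(0) = 0
At z = 0: ∂h/∂z = 0 (by convention)
∂L/∂z = ∂L/∂h · ∂h/∂z = -8 × 0 = 0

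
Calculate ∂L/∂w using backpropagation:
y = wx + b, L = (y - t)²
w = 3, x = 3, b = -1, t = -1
∂L/∂w = 54

y = wx + b = (3)(3) + -1 = 8
∂L/∂y = 2(y - t) = 2(8 - -1) = 18
∂y/∂w = x = 3
∂L/∂w = ∂L/∂y · ∂y/∂w = 18 × 3 = 54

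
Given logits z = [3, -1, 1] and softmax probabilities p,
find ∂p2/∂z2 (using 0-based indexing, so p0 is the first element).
∂p2/∂z2 = 0.1035

p = softmax(z) = [0.8668, 0.01588, 0.1173]
p2 = 0.1173

∂p2/∂z2 = p2(1 - p2) = 0.1173 × (1 - 0.1173) = 0.1035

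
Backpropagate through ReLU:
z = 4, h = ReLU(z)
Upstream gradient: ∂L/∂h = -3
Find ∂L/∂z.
∂L/∂z = -3

h = ReLU(4) = 4
Since z > 0: ∂h/∂z = 1
∂L/∂z = ∂L/∂h · ∂h/∂z = -3 × 1 = -3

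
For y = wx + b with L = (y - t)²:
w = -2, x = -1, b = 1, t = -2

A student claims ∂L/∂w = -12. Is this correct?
Incorrect

y = (-2)(-1) + 1 = 3
∂L/∂y = 2(y - t) = 2(3 - -2) = 10
∂y/∂w = x = -1
∂L/∂w = 10 × -1 = -10

Claimed value: -12
Incorrect: The correct gradient is -10.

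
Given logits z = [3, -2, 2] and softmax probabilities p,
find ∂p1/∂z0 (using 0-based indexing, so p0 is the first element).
∂p1/∂z0 = -0.003566

p = softmax(z) = [0.7275, 0.004902, 0.2676]
p1 = 0.004902, p0 = 0.7275

∂p1/∂z0 = -p1 × p0 = -0.004902 × 0.7275 = -0.003566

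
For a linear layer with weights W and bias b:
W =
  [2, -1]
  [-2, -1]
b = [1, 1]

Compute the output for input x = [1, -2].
y = [5, 1]

Wx = [2×1 + -1×-2, -2×1 + -1×-2]
   = [4, 0]
y = Wx + b = [4 + 1, 0 + 1] = [5, 1]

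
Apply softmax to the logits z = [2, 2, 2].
p = [0.3333, 0.3333, 0.3333]

exp(z) = [7.389, 7.389, 7.389]
Sum = 22.17
p = [0.3333, 0.3333, 0.3333]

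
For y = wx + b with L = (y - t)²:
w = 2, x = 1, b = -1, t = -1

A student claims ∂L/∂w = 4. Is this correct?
Correct

y = (2)(1) + -1 = 1
∂L/∂y = 2(y - t) = 2(1 - -1) = 4
∂y/∂w = x = 1
∂L/∂w = 4 × 1 = 4

Claimed value: 4
Correct: The correct gradient is 4.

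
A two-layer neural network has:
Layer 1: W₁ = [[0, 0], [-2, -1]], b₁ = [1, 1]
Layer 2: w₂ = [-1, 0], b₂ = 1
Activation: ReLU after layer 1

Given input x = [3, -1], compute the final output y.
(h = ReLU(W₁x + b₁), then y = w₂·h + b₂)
y = 0

Layer 1 pre-activation: z₁ = [1, -4]
After ReLU: h = [1, 0]
Layer 2 output: y = -1×1 + 0×0 + 1 = 0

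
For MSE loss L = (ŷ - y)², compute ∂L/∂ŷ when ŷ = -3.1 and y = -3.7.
∂L/∂ŷ = 1.2

∂L/∂ŷ = 2(ŷ - y) = 2(-3.1 - -3.7) = 2(0.6) = 1.2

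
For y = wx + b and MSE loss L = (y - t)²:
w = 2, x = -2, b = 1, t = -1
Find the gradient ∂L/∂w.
∂L/∂w = 8

y = wx + b = (2)(-2) + 1 = -3
∂L/∂y = 2(y - t) = 2(-3 - -1) = -4
∂y/∂w = x = -2
∂L/∂w = ∂L/∂y · ∂y/∂w = -4 × -2 = 8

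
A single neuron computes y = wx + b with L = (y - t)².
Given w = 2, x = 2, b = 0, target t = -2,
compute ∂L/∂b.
∂L/∂b = 12

y = wx + b = (2)(2) + 0 = 4
∂L/∂y = 2(y - t) = 2(4 - -2) = 12
∂y/∂b = 1
∂L/∂b = ∂L/∂y · ∂y/∂b = 12 × 1 = 12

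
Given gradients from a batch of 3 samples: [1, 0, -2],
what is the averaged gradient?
Average gradient = -0.3333

Average = (1/3)(1 + 0 + -2) = -1/3 = -0.3333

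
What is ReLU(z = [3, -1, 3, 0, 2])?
h = [3, 0, 3, 0, 2]

ReLU applied element-wise: max(0,3)=3, max(0,-1)=0, max(0,3)=3, max(0,0)=0, max(0,2)=2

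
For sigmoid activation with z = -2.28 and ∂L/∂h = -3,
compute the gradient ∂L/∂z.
∂L/∂z = -0.2525

σ(-2.28) = 0.09279
σ'(-2.28) = σ(-2.28)(1 - σ(-2.28)) = 0.09279 × 0.9072 = 0.08418
∂L/∂z = ∂L/∂h · σ'(z) = -3 × 0.08418 = -0.2525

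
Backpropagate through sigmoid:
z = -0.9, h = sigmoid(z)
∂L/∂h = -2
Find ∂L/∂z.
∂L/∂z = -0.411

σ(-0.9) = 0.2891
σ'(-0.9) = σ(-0.9)(1 - σ(-0.9)) = 0.2891 × 0.7109 = 0.2055
∂L/∂z = ∂L/∂h · σ'(z) = -2 × 0.2055 = -0.411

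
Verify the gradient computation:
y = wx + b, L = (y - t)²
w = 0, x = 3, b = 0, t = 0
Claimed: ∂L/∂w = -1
Incorrect

y = (0)(3) + 0 = 0
∂L/∂y = 2(y - t) = 2(0 - 0) = 0
∂y/∂w = x = 3
∂L/∂w = 0 × 3 = 0

Claimed value: -1
Incorrect: The correct gradient is 0.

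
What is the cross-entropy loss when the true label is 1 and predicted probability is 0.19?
L = 1.661

L = -1·log(0.19) - 0·log(0.81) = -log(0.19) = 1.661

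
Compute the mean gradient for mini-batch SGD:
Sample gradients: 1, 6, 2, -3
Average gradient = 1.5

Average = (1/4)(1 + 6 + 2 + -3) = 6/4 = 1.5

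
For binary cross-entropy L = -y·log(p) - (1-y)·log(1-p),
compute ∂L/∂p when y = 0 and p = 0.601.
∂L/∂p = 2.506

∂L/∂p = -y/p + (1-y)/(1-p) = 0 + 1/0.399 = 2.506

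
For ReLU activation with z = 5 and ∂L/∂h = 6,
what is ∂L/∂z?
∂L/∂z = 6

h = ReLU(5) = 5
Since z > 0: ∂h/∂z = 1
∂L/∂z = ∂L/∂h · ∂h/∂z = 6 × 1 = 6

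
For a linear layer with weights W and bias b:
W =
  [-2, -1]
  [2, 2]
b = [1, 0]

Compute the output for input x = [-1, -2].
y = [5, -6]

Wx = [-2×-1 + -1×-2, 2×-1 + 2×-2]
   = [4, -6]
y = Wx + b = [4 + 1, -6 + 0] = [5, -6]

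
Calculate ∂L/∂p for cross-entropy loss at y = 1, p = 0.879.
∂L/∂p = -1.138

∂L/∂p = -y/p + (1-y)/(1-p) = -1/0.879 + 0 = -1.138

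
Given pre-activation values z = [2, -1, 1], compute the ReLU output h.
h = [2, 0, 1]

ReLU applied element-wise: max(0,2)=2, max(0,-1)=0, max(0,1)=1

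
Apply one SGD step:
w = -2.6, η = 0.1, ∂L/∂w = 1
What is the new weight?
w_new = -2.7

w_new = w - η·∂L/∂w = -2.6 - 0.1×(1) = -2.6 - (0.1) = -2.7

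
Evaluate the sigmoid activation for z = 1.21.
0.7703

sigmoid(1.21) = 1/(1 + e^(-1.21)) = 1/(1 + 0.2982) = 0.7703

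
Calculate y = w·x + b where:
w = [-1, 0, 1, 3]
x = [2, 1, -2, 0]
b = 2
y = -2

y = (-1)(2) + (0)(1) + (1)(-2) + (3)(0) + 2 = -2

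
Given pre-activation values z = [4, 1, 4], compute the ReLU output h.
h = [4, 1, 4]

ReLU applied element-wise: max(0,4)=4, max(0,1)=1, max(0,4)=4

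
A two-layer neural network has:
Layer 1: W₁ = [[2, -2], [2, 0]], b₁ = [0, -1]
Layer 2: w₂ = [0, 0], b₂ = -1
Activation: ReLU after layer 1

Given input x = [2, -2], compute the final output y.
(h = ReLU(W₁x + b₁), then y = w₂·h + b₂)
y = -1

Layer 1 pre-activation: z₁ = [8, 3]
After ReLU: h = [8, 3]
Layer 2 output: y = 0×8 + 0×3 + -1 = -1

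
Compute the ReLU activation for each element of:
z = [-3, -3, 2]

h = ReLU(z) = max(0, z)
h = [0, 0, 2]

ReLU applied element-wise: max(0,-3)=0, max(0,-3)=0, max(0,2)=2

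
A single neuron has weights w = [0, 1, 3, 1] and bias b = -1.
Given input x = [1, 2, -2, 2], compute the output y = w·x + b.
y = -3

y = (0)(1) + (1)(2) + (3)(-2) + (1)(2) + -1 = -3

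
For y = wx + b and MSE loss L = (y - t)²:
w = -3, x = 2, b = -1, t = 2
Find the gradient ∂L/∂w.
∂L/∂w = -36

y = wx + b = (-3)(2) + -1 = -7
∂L/∂y = 2(y - t) = 2(-7 - 2) = -18
∂y/∂w = x = 2
∂L/∂w = ∂L/∂y · ∂y/∂w = -18 × 2 = -36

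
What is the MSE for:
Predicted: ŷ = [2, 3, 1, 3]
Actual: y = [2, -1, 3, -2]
MSE = 11.25

MSE = (1/4)((2-2)² + (3--1)² + (1-3)² + (3--2)²) = (1/4)(0 + 16 + 4 + 25) = 11.25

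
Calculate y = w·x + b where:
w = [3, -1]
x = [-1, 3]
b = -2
y = -8

y = (3)(-1) + (-1)(3) + -2 = -8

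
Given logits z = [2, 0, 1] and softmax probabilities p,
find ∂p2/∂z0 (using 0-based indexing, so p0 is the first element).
∂p2/∂z0 = -0.1628

p = softmax(z) = [0.6652, 0.09003, 0.2447]
p2 = 0.2447, p0 = 0.6652

∂p2/∂z0 = -p2 × p0 = -0.2447 × 0.6652 = -0.1628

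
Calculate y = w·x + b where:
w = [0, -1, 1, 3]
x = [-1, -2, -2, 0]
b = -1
y = -1

y = (0)(-1) + (-1)(-2) + (1)(-2) + (3)(0) + -1 = -1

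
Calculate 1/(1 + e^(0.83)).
0.3036

sigmoid(-0.83) = 1/(1 + e^(0.83)) = 1/(1 + 2.293) = 0.3036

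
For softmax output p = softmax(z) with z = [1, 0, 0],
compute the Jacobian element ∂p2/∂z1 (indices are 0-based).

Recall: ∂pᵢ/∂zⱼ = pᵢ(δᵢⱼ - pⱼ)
∂p2/∂z1 = -0.04492

p = softmax(z) = [0.5761, 0.2119, 0.2119]
p2 = 0.2119, p1 = 0.2119

∂p2/∂z1 = -p2 × p1 = -0.2119 × 0.2119 = -0.04492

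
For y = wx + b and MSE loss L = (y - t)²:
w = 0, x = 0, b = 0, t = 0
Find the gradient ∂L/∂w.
∂L/∂w = 0

y = wx + b = (0)(0) + 0 = 0
∂L/∂y = 2(y - t) = 2(0 - 0) = 0
∂y/∂w = x = 0
∂L/∂w = ∂L/∂y · ∂y/∂w = 0 × 0 = 0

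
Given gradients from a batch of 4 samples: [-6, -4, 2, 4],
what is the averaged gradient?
Average gradient = -1

Average = (1/4)(-6 + -4 + 2 + 4) = -4/4 = -1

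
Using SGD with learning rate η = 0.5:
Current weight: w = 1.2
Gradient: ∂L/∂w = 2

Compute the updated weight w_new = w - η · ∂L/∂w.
w_new = 0.2

w_new = w - η·∂L/∂w = 1.2 - 0.5×(2) = 1.2 - (1) = 0.2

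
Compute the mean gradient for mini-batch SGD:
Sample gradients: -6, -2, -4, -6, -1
Average gradient = -3.8

Average = (1/5)(-6 + -2 + -4 + -6 + -1) = -19/5 = -3.8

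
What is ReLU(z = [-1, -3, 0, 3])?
h = [0, 0, 0, 3]

ReLU applied element-wise: max(0,-1)=0, max(0,-3)=0, max(0,0)=0, max(0,3)=3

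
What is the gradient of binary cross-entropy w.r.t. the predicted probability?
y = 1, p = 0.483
∂L/∂p = -2.07

∂L/∂p = -y/p + (1-y)/(1-p) = -1/0.483 + 0 = -2.07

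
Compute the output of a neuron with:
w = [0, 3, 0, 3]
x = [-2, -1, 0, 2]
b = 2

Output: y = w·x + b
y = 5

y = (0)(-2) + (3)(-1) + (0)(0) + (3)(2) + 2 = 5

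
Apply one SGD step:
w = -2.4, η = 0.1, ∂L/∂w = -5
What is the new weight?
w_new = -1.9

w_new = w - η·∂L/∂w = -2.4 - 0.1×(-5) = -2.4 - (-0.5) = -1.9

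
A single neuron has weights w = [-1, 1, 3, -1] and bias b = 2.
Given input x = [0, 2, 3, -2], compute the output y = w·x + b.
y = 15

y = (-1)(0) + (1)(2) + (3)(3) + (-1)(-2) + 2 = 15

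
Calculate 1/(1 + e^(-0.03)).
0.5075

sigmoid(0.03) = 1/(1 + e^(-0.03)) = 1/(1 + 0.9704) = 0.5075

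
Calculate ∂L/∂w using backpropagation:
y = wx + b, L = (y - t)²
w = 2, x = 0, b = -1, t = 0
∂L/∂w = 0

y = wx + b = (2)(0) + -1 = -1
∂L/∂y = 2(y - t) = 2(-1 - 0) = -2
∂y/∂w = x = 0
∂L/∂w = ∂L/∂y · ∂y/∂w = -2 × 0 = 0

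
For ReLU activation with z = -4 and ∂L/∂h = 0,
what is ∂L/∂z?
∂L/∂z = 0

h = ReLU(-4) = 0
Since z < 0: ∂h/∂z = 0
∂L/∂z = ∂L/∂h · ∂h/∂z = 0 × 0 = 0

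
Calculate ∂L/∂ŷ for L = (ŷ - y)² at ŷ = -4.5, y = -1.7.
∂L/∂ŷ = -5.6

∂L/∂ŷ = 2(ŷ - y) = 2(-4.5 - -1.7) = 2(-2.8) = -5.6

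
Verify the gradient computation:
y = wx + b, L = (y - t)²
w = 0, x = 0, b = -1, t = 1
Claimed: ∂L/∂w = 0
Correct

y = (0)(0) + -1 = -1
∂L/∂y = 2(y - t) = 2(-1 - 1) = -4
∂y/∂w = x = 0
∂L/∂w = -4 × 0 = 0

Claimed value: 0
Correct: The correct gradient is 0.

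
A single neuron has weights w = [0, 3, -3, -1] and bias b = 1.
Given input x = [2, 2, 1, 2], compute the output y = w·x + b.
y = 2

y = (0)(2) + (3)(2) + (-3)(1) + (-1)(2) + 1 = 2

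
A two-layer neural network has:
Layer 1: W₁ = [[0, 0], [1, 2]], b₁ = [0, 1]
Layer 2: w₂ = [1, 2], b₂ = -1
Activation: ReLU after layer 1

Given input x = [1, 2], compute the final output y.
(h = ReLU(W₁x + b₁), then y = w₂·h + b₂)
y = 11

Layer 1 pre-activation: z₁ = [0, 6]
After ReLU: h = [0, 6]
Layer 2 output: y = 1×0 + 2×6 + -1 = 11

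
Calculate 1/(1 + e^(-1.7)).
0.8455

sigmoid(1.7) = 1/(1 + e^(-1.7)) = 1/(1 + 0.1827) = 0.8455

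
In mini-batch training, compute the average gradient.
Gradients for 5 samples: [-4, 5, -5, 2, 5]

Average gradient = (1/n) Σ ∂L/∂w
Average gradient = 0.6

Average = (1/5)(-4 + 5 + -5 + 2 + 5) = 3/5 = 0.6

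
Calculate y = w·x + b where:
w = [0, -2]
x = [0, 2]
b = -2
y = -6

y = (0)(0) + (-2)(2) + -2 = -6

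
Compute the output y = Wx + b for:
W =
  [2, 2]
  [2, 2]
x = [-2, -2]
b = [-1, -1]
y = [-9, -9]

Wx = [2×-2 + 2×-2, 2×-2 + 2×-2]
   = [-8, -8]
y = Wx + b = [-8 + -1, -8 + -1] = [-9, -9]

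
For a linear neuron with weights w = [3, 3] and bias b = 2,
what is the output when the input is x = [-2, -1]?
y = -7

y = (3)(-2) + (3)(-1) + 2 = -7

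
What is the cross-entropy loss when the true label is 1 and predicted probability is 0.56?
L = 0.5798

L = -1·log(0.56) - 0·log(0.44) = -log(0.56) = 0.5798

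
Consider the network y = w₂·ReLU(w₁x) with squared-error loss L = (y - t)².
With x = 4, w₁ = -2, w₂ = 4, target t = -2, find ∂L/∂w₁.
∂L/∂w₁ = 0

Forward pass:
z = w₁x = -2×4 = -8
h = ReLU(-8) = 0
y = w₂h = 4×0 = 0

Backward pass:
∂L/∂y = 2(y - t) = 2(0 - -2) = 4
∂y/∂h = w₂ = 4
∂h/∂z = 0 (ReLU derivative)
∂z/∂w₁ = x = 4

∂L/∂w₁ = 4 × 4 × 0 × 4 = 0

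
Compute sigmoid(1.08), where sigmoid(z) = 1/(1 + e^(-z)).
0.7465

sigmoid(1.08) = 1/(1 + e^(-1.08)) = 1/(1 + 0.3396) = 0.7465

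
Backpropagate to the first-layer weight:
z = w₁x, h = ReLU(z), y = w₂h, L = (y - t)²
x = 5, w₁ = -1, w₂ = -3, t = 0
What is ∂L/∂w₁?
∂L/∂w₁ = 0

Forward pass:
z = w₁x = -1×5 = -5
h = ReLU(-5) = 0
y = w₂h = -3×0 = 0

Backward pass:
∂L/∂y = 2(y - t) = 2(0 - 0) = 0
∂y/∂h = w₂ = -3
∂h/∂z = 0 (ReLU derivative)
∂z/∂w₁ = x = 5

∂L/∂w₁ = 0 × -3 × 0 × 5 = 0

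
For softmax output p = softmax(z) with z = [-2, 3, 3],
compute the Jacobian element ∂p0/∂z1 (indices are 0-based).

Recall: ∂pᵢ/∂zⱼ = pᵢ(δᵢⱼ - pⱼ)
∂p0/∂z1 = -0.001673

p = softmax(z) = [0.003358, 0.4983, 0.4983]
p0 = 0.003358, p1 = 0.4983

∂p0/∂z1 = -p0 × p1 = -0.003358 × 0.4983 = -0.001673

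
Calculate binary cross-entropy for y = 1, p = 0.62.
L = 0.478

L = -1·log(0.62) - 0·log(0.38) = -log(0.62) = 0.478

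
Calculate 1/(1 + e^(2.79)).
0.05787

sigmoid(-2.79) = 1/(1 + e^(2.79)) = 1/(1 + 16.28) = 0.05787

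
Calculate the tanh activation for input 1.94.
0.9595

tanh(1.94) = (e^(1.94) - e^(-1.94))/(e^(1.94) + e^(-1.94)) = 0.9595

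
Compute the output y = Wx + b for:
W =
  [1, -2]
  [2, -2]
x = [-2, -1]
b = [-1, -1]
y = [-1, -3]

Wx = [1×-2 + -2×-1, 2×-2 + -2×-1]
   = [0, -2]
y = Wx + b = [0 + -1, -2 + -1] = [-1, -3]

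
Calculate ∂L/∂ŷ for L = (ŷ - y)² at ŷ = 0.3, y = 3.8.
∂L/∂ŷ = -7.0

∂L/∂ŷ = 2(ŷ - y) = 2(0.3 - 3.8) = 2(-3.5) = -7.0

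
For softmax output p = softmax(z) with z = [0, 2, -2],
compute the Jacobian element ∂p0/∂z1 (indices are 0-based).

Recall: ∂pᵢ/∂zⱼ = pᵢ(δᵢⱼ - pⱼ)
∂p0/∂z1 = -0.1017

p = softmax(z) = [0.1173, 0.8668, 0.01588]
p0 = 0.1173, p1 = 0.8668

∂p0/∂z1 = -p0 × p1 = -0.1173 × 0.8668 = -0.1017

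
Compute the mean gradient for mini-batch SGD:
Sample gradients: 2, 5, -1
Average gradient = 2

Average = (1/3)(2 + 5 + -1) = 6/3 = 2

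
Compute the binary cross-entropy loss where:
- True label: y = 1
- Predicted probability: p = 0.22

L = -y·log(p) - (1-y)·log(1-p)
L = 1.514

L = -1·log(0.22) - 0·log(0.78) = -log(0.22) = 1.514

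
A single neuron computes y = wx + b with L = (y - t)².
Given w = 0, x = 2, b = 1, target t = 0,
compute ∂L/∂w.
∂L/∂w = 4

y = wx + b = (0)(2) + 1 = 1
∂L/∂y = 2(y - t) = 2(1 - 0) = 2
∂y/∂w = x = 2
∂L/∂w = ∂L/∂y · ∂y/∂w = 2 × 2 = 4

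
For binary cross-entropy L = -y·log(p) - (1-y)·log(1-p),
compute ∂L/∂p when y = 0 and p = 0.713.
∂L/∂p = 3.484

∂L/∂p = -y/p + (1-y)/(1-p) = 0 + 1/0.287 = 3.484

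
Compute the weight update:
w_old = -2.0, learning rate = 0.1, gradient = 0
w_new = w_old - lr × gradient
w_new = -2

w_new = w - η·∂L/∂w = -2.0 - 0.1×(0) = -2.0 - (0) = -2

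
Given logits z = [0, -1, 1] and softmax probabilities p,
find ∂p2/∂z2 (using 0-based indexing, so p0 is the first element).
∂p2/∂z2 = 0.2227

p = softmax(z) = [0.2447, 0.09003, 0.6652]
p2 = 0.6652

∂p2/∂z2 = p2(1 - p2) = 0.6652 × (1 - 0.6652) = 0.2227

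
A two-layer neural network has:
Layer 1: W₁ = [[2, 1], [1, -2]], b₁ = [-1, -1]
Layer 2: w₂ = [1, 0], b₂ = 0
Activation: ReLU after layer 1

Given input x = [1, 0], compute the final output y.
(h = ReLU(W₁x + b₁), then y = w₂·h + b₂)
y = 1

Layer 1 pre-activation: z₁ = [1, 0]
After ReLU: h = [1, 0]
Layer 2 output: y = 1×1 + 0×0 + 0 = 1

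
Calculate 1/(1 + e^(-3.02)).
0.9535

sigmoid(3.02) = 1/(1 + e^(-3.02)) = 1/(1 + 0.0488) = 0.9535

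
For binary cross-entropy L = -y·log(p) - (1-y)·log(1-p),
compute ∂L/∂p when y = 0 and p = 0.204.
∂L/∂p = 1.256

∂L/∂p = -y/p + (1-y)/(1-p) = 0 + 1/0.796 = 1.256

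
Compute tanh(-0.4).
-0.3799

tanh(-0.4) = (e^(-0.4) - e^(0.4))/(e^(-0.4) + e^(0.4)) = -0.3799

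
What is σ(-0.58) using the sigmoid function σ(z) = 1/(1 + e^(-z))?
0.3589

sigmoid(-0.58) = 1/(1 + e^(0.58)) = 1/(1 + 1.786) = 0.3589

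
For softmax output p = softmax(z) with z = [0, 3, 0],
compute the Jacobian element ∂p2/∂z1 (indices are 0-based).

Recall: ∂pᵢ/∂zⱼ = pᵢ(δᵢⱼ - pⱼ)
∂p2/∂z1 = -0.04118

p = softmax(z) = [0.04528, 0.9094, 0.04528]
p2 = 0.04528, p1 = 0.9094

∂p2/∂z1 = -p2 × p1 = -0.04528 × 0.9094 = -0.04118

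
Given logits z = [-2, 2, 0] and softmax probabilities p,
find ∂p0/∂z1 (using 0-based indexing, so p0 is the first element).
∂p0/∂z1 = -0.01376

p = softmax(z) = [0.01588, 0.8668, 0.1173]
p0 = 0.01588, p1 = 0.8668

∂p0/∂z1 = -p0 × p1 = -0.01588 × 0.8668 = -0.01376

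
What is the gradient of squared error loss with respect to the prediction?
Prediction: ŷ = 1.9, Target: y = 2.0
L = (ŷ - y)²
∂L/∂ŷ = -0.2

∂L/∂ŷ = 2(ŷ - y) = 2(1.9 - 2.0) = 2(-0.1) = -0.2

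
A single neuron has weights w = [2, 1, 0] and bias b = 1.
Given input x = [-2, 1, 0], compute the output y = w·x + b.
y = -2

y = (2)(-2) + (1)(1) + (0)(0) + 1 = -2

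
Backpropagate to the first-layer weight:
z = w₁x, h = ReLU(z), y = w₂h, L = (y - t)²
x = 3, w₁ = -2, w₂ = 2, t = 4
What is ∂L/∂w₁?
∂L/∂w₁ = 0

Forward pass:
z = w₁x = -2×3 = -6
h = ReLU(-6) = 0
y = w₂h = 2×0 = 0

Backward pass:
∂L/∂y = 2(y - t) = 2(0 - 4) = -8
∂y/∂h = w₂ = 2
∂h/∂z = 0 (ReLU derivative)
∂z/∂w₁ = x = 3

∂L/∂w₁ = -8 × 2 × 0 × 3 = 0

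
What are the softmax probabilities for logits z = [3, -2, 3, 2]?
p = [0.4211, 0.0028, 0.4211, 0.1549]

exp(z) = [20.09, 0.1353, 20.09, 7.389]
Sum = 47.7
p = [0.4211, 0.0028, 0.4211, 0.1549]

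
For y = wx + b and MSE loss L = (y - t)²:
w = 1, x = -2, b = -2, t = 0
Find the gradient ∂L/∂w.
∂L/∂w = 16

y = wx + b = (1)(-2) + -2 = -4
∂L/∂y = 2(y - t) = 2(-4 - 0) = -8
∂y/∂w = x = -2
∂L/∂w = ∂L/∂y · ∂y/∂w = -8 × -2 = 16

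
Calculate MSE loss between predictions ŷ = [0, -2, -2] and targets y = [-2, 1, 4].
MSE = 16.33

MSE = (1/3)((0--2)² + (-2-1)² + (-2-4)²) = (1/3)(4 + 9 + 36) = 16.33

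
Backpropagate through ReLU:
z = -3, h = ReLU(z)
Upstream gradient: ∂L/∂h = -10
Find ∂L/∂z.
∂L/∂z = 0

h = ReLU(-3) = 0
Since z < 0: ∂h/∂z = 0
∂L/∂z = ∂L/∂h · ∂h/∂z = -10 × 0 = 0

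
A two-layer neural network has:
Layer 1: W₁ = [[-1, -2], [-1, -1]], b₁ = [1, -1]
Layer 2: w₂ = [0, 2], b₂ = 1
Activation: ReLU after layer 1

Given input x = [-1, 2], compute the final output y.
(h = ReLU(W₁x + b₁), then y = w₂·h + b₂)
y = 1

Layer 1 pre-activation: z₁ = [-2, -2]
After ReLU: h = [0, 0]
Layer 2 output: y = 0×0 + 2×0 + 1 = 1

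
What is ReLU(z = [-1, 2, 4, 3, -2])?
h = [0, 2, 4, 3, 0]

ReLU applied element-wise: max(0,-1)=0, max(0,2)=2, max(0,4)=4, max(0,3)=3, max(0,-2)=0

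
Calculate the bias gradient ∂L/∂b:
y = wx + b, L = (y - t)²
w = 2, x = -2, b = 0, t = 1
∂L/∂b = -10

y = wx + b = (2)(-2) + 0 = -4
∂L/∂y = 2(y - t) = 2(-4 - 1) = -10
∂y/∂b = 1
∂L/∂b = ∂L/∂y · ∂y/∂b = -10 × 1 = -10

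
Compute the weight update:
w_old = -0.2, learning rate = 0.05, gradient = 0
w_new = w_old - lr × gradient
w_new = -0.2

w_new = w - η·∂L/∂w = -0.2 - 0.05×(0) = -0.2 - (0) = -0.2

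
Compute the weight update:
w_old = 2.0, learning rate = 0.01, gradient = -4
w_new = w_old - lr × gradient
w_new = 2.04

w_new = w - η·∂L/∂w = 2.0 - 0.01×(-4) = 2.0 - (-0.04) = 2.04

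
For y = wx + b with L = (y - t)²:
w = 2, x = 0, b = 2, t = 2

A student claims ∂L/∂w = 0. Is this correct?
Correct

y = (2)(0) + 2 = 2
∂L/∂y = 2(y - t) = 2(2 - 2) = 0
∂y/∂w = x = 0
∂L/∂w = 0 × 0 = 0

Claimed value: 0
Correct: The correct gradient is 0.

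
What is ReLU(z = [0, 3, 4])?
h = [0, 3, 4]

ReLU applied element-wise: max(0,0)=0, max(0,3)=3, max(0,4)=4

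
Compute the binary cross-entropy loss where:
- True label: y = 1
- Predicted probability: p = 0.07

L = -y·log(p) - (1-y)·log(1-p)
L = 2.659

L = -1·log(0.07) - 0·log(0.93) = -log(0.07) = 2.659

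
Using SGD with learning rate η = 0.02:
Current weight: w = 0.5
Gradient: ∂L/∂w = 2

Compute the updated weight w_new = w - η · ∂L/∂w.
w_new = 0.46

w_new = w - η·∂L/∂w = 0.5 - 0.02×(2) = 0.5 - (0.04) = 0.46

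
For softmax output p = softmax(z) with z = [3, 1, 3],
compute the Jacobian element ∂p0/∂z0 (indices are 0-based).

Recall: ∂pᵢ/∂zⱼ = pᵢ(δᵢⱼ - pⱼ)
∂p0/∂z0 = 0.249

p = softmax(z) = [0.4683, 0.06338, 0.4683]
p0 = 0.4683

∂p0/∂z0 = p0(1 - p0) = 0.4683 × (1 - 0.4683) = 0.249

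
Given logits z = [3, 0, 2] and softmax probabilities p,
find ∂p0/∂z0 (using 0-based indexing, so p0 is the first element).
∂p0/∂z0 = 0.2078

p = softmax(z) = [0.7054, 0.03512, 0.2595]
p0 = 0.7054

∂p0/∂z0 = p0(1 - p0) = 0.7054 × (1 - 0.7054) = 0.2078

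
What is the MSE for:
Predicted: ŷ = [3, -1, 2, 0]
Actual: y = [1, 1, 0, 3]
MSE = 5.25

MSE = (1/4)((3-1)² + (-1-1)² + (2-0)² + (0-3)²) = (1/4)(4 + 4 + 4 + 9) = 5.25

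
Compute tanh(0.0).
0

tanh(0.0) = (e^(0.0) - e^(0.0))/(e^(0.0) + e^(0.0)) = 0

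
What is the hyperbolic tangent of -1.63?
-0.9261

tanh(-1.63) = (e^(-1.63) - e^(1.63))/(e^(-1.63) + e^(1.63)) = -0.9261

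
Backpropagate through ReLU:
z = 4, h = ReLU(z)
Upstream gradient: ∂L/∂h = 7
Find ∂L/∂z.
∂L/∂z = 7

h = ReLU(4) = 4
Since z > 0: ∂h/∂z = 1
∂L/∂z = ∂L/∂h · ∂h/∂z = 7 × 1 = 7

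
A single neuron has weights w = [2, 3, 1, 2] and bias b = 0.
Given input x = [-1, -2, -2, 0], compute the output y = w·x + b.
y = -10

y = (2)(-1) + (3)(-2) + (1)(-2) + (2)(0) + 0 = -10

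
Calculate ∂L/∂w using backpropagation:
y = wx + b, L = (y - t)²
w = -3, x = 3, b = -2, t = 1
∂L/∂w = -72

y = wx + b = (-3)(3) + -2 = -11
∂L/∂y = 2(y - t) = 2(-11 - 1) = -24
∂y/∂w = x = 3
∂L/∂w = ∂L/∂y · ∂y/∂w = -24 × 3 = -72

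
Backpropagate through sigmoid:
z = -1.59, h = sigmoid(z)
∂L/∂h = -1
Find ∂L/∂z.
∂L/∂z = -0.1407

σ(-1.59) = 0.1694
σ'(-1.59) = σ(-1.59)(1 - σ(-1.59)) = 0.1694 × 0.8306 = 0.1407
∂L/∂z = ∂L/∂h · σ'(z) = -1 × 0.1407 = -0.1407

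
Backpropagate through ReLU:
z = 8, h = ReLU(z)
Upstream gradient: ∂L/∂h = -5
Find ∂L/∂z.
∂L/∂z = -5

h = ReLU(8) = 8
Since z > 0: ∂h/∂z = 1
∂L/∂z = ∂L/∂h · ∂h/∂z = -5 × 1 = -5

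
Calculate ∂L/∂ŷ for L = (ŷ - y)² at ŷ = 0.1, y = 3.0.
∂L/∂ŷ = -5.8

∂L/∂ŷ = 2(ŷ - y) = 2(0.1 - 3.0) = 2(-2.9) = -5.8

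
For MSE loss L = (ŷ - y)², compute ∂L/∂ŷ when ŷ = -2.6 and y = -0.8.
∂L/∂ŷ = -3.6

∂L/∂ŷ = 2(ŷ - y) = 2(-2.6 - -0.8) = 2(-1.8) = -3.6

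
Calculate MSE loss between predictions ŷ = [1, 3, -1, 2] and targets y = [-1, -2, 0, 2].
MSE = 7.5

MSE = (1/4)((1--1)² + (3--2)² + (-1-0)² + (2-2)²) = (1/4)(4 + 25 + 1 + 0) = 7.5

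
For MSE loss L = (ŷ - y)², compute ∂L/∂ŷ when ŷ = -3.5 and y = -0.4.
∂L/∂ŷ = -6.2

∂L/∂ŷ = 2(ŷ - y) = 2(-3.5 - -0.4) = 2(-3.1) = -6.2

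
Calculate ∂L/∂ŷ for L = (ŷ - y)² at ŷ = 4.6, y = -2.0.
∂L/∂ŷ = 13.2

∂L/∂ŷ = 2(ŷ - y) = 2(4.6 - -2.0) = 2(6.6) = 13.2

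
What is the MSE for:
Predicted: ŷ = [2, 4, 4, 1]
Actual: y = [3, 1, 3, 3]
MSE = 3.75

MSE = (1/4)((2-3)² + (4-1)² + (4-3)² + (1-3)²) = (1/4)(1 + 9 + 1 + 4) = 3.75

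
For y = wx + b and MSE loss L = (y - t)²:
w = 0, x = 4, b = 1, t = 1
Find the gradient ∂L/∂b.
∂L/∂b = 0

y = wx + b = (0)(4) + 1 = 1
∂L/∂y = 2(y - t) = 2(1 - 1) = 0
∂y/∂b = 1
∂L/∂b = ∂L/∂y · ∂y/∂b = 0 × 1 = 0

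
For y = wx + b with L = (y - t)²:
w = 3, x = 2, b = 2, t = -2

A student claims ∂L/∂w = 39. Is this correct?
Incorrect

y = (3)(2) + 2 = 8
∂L/∂y = 2(y - t) = 2(8 - -2) = 20
∂y/∂w = x = 2
∂L/∂w = 20 × 2 = 40

Claimed value: 39
Incorrect: The correct gradient is 40.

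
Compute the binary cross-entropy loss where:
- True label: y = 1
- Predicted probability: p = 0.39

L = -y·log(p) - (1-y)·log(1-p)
L = 0.9416

L = -1·log(0.39) - 0·log(0.61) = -log(0.39) = 0.9416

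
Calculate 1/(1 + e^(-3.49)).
0.9704

sigmoid(3.49) = 1/(1 + e^(-3.49)) = 1/(1 + 0.0305) = 0.9704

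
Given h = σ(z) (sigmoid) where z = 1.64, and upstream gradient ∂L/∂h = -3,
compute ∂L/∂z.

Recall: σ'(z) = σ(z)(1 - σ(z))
∂L/∂z = -0.4082

σ(1.64) = 0.8375
σ'(1.64) = σ(1.64)(1 - σ(1.64)) = 0.8375 × 0.1625 = 0.1361
∂L/∂z = ∂L/∂h · σ'(z) = -3 × 0.1361 = -0.4082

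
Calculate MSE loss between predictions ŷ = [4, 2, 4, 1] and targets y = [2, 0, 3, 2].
MSE = 2.5

MSE = (1/4)((4-2)² + (2-0)² + (4-3)² + (1-2)²) = (1/4)(4 + 4 + 1 + 1) = 2.5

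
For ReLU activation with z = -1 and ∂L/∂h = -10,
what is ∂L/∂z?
∂L/∂z = 0

h = ReLU(-1) = 0
Since z < 0: ∂h/∂z = 0
∂L/∂z = ∂L/∂h · ∂h/∂z = -10 × 0 = 0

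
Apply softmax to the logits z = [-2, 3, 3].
p = [0.0034, 0.4983, 0.4983]

exp(z) = [0.1353, 20.09, 20.09]
Sum = 40.31
p = [0.0034, 0.4983, 0.4983]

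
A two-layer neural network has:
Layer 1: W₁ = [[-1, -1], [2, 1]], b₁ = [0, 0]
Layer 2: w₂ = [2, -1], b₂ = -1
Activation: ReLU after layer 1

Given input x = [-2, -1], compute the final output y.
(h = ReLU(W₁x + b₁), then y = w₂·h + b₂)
y = 5

Layer 1 pre-activation: z₁ = [3, -5]
After ReLU: h = [3, 0]
Layer 2 output: y = 2×3 + -1×0 + -1 = 5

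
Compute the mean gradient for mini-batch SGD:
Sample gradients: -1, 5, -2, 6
Average gradient = 2

Average = (1/4)(-1 + 5 + -2 + 6) = 8/4 = 2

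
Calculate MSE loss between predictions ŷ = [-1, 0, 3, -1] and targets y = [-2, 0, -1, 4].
MSE = 10.5

MSE = (1/4)((-1--2)² + (0-0)² + (3--1)² + (-1-4)²) = (1/4)(1 + 0 + 16 + 25) = 10.5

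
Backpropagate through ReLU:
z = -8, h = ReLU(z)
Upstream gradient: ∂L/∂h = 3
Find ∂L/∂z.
∂L/∂z = 0

h = ReLU(-8) = 0
Since z < 0: ∂h/∂z = 0
∂L/∂z = ∂L/∂h · ∂h/∂z = 3 × 0 = 0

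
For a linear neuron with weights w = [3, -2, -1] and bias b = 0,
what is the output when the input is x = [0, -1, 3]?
y = -1

y = (3)(0) + (-2)(-1) + (-1)(3) + 0 = -1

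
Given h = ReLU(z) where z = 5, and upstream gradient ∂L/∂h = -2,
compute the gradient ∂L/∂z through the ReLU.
∂L/∂z = -2

h = ReLU(5) = 5
Since z > 0: ∂h/∂z = 1
∂L/∂z = ∂L/∂h · ∂h/∂z = -2 × 1 = -2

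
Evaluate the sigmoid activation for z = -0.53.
0.3705

sigmoid(-0.53) = 1/(1 + e^(0.53)) = 1/(1 + 1.699) = 0.3705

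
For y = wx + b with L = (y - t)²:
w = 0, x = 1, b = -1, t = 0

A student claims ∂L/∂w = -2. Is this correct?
Correct

y = (0)(1) + -1 = -1
∂L/∂y = 2(y - t) = 2(-1 - 0) = -2
∂y/∂w = x = 1
∂L/∂w = -2 × 1 = -2

Claimed value: -2
Correct: The correct gradient is -2.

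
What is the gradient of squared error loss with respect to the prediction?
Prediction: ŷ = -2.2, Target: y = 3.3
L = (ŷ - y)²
∂L/∂ŷ = -11.0

∂L/∂ŷ = 2(ŷ - y) = 2(-2.2 - 3.3) = 2(-5.5) = -11.0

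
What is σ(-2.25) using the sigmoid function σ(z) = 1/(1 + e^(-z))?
0.09535

sigmoid(-2.25) = 1/(1 + e^(2.25)) = 1/(1 + 9.488) = 0.09535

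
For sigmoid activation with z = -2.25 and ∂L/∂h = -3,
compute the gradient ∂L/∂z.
∂L/∂z = -0.2588

σ(-2.25) = 0.09535
σ'(-2.25) = σ(-2.25)(1 - σ(-2.25)) = 0.09535 × 0.9047 = 0.08626
∂L/∂z = ∂L/∂h · σ'(z) = -3 × 0.08626 = -0.2588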